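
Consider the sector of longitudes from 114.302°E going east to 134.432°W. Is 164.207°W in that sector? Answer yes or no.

Yes

Band width going east from +114.302° to -134.432°: ((-134.432 − 114.302) mod 360) = 111.266°.
Offset of -164.207° east of the west edge: ((-164.207 − 114.302) mod 360) = 81.491°.
81.491° ≤ 111.266° ⇒ inside.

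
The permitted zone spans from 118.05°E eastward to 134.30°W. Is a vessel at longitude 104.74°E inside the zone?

Band width going east from +118.05° to -134.30°: ((-134.30 − 118.05) mod 360) = 107.65°.
Offset of +104.74° east of the west edge: ((104.74 − 118.05) mod 360) = 346.69°.
346.69° > 107.65° ⇒ outside.

No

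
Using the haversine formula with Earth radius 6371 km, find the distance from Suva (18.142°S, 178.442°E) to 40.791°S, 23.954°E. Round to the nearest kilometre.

Δλ = 23.954 − 178.442 = -154.488°.
Δφ = -40.791 − -18.142 = -22.649°.
a = sin²(Δφ/2) + cos φ₁ · cos φ₂ · sin²(Δλ/2) = 0.722945.
c = 2·atan2(√a, √(1−a)) = 2.03296 rad → d = 6371·c ≈ 12952.01 km.

12952 km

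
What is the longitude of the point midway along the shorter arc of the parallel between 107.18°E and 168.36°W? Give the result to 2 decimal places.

149.41°E

Signed shortest Δλ from +107.18° to -168.36° is +84.46°.
Midpoint longitude = +107.18° + (+84.46°)/2 = +107.18° + 42.23° = +149.41°.
(The naïve average (+107.18 + -168.36)/2 = -30.59° is on the wrong side of the globe.)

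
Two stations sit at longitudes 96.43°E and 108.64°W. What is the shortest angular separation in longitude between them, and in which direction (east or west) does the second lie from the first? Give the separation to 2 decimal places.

Raw difference: -108.64 − 96.43 = -205.07°.
Normalise into (−180°, 180°]: -205.07° + 360° = 154.93°.
Positive ⇒ the second point lies to the east; separation 154.93°.

154.93° east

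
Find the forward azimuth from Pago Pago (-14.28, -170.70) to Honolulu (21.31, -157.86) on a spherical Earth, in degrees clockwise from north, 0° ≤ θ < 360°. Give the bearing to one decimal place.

19.8°

Δλ = -157.86 − -170.70 = 12.84°.
θ = atan2( sin Δλ · cos φ₂ , cos φ₁ · sin φ₂ − sin φ₁ · cos φ₂ · cos Δλ )
  = atan2(0.20703, 0.57623) = 19.763° → normalised to [0°, 360°): 19.763°.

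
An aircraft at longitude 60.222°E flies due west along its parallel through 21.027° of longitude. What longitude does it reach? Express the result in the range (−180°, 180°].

39.195°E

Start at +60.222°; shift −21.027° → +39.195°.
+39.195° already lies in (−180°, 180°].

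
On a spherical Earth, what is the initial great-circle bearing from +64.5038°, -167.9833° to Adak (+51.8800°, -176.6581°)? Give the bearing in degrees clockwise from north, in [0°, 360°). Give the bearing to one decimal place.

203.7°

Δλ = -176.6581 − -167.9833 = -8.6748°.
θ = atan2( sin Δλ · cos φ₂ , cos φ₁ · sin φ₂ − sin φ₁ · cos φ₂ · cos Δλ )
  = atan2(-0.09311, -0.21217) = -156.307° → normalised to [0°, 360°): 203.693°.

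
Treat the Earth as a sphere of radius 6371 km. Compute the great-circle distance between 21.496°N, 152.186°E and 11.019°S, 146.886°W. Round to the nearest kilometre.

7567 km

Δλ = -146.886 − 152.186 = -299.072°; wrapped into (−180°, 180°]: 60.928°.
Δφ = -11.019 − 21.496 = -32.515°.
a = sin²(Δφ/2) + cos φ₁ · cos φ₂ · sin²(Δλ/2) = 0.313132.
c = 2·atan2(√a, √(1−a)) = 1.18776 rad → d = 6371·c ≈ 7567.23 km.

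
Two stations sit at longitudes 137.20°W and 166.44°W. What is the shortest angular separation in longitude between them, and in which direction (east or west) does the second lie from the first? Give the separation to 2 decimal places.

29.24° west

Raw difference: -166.44 − -137.20 = -29.24°.
Normalise into (−180°, 180°]: -29.24° stays -29.24°.
Negative ⇒ the second point lies to the west; separation 29.24°.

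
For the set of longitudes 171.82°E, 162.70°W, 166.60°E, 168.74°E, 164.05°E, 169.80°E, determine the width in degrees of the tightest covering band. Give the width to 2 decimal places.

33.25°

Sort the longitudes: -162.70°, +164.05°, +166.60°, +168.74°, +169.80°, +171.82°.
Eastward gaps between consecutive values (wrapping around): 326.75°, 2.55°, 2.14°, 1.06°, 2.02°, 25.48°.
Largest gap = 326.75° ⇒ minimal covering band is its complement: 360° − 326.75° = 33.25°.
Band runs from +164.05° eastward to -162.70°, crossing the antimeridian.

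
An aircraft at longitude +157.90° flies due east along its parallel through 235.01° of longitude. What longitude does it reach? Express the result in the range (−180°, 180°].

+32.91°

Start at +157.90°; shift +235.01° → +392.91°.
+392.91° lies outside (−180°, 180°]; subtract 360° → +32.91°.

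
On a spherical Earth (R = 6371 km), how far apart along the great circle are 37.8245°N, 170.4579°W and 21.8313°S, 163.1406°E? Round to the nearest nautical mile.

Δλ = 163.1406 − -170.4579 = 333.5985°; wrapped into (−180°, 180°]: -26.4015°.
Δφ = -21.8313 − 37.8245 = -59.6558°.
a = sin²(Δφ/2) + cos φ₁ · cos φ₂ · sin²(Δλ/2) = 0.285642.
c = 2·atan2(√a, √(1−a)) = 1.12772 rad → d = 6371·c ≈ 7184.74 km ≈ 3879.45 nmi.

3879 nmi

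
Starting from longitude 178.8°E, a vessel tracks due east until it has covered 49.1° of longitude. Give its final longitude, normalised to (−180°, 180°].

Start at +178.8°; shift +49.1° → +227.9°.
+227.9° lies outside (−180°, 180°]; subtract 360° → -132.1°.

132.1°W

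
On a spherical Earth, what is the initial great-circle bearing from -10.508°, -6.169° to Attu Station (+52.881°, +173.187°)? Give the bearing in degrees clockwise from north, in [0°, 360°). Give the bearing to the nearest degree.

1°

Δλ = 173.187 − -6.169 = 179.356°.
θ = atan2( sin Δλ · cos φ₂ , cos φ₁ · sin φ₂ − sin φ₁ · cos φ₂ · cos Δλ )
  = atan2(0.00678, 0.67396) = 0.577° → normalised to [0°, 360°): 0.577°.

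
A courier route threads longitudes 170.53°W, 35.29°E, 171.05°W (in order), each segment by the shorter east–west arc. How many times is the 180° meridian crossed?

Leg 1: -170.53° → +35.29°, shortest Δλ = -154.18° (west) — crosses 180°.
Leg 2: +35.29° → -171.05°, shortest Δλ = 153.66° (east) — crosses 180°.
Total crossings: 2.

2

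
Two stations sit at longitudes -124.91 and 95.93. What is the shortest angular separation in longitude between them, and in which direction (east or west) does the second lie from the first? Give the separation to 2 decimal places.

Raw difference: 95.93 − -124.91 = 220.84°.
Normalise into (−180°, 180°]: 220.84° − 360° = -139.16°.
Negative ⇒ the second point lies to the west; separation 139.16°.

139.16° west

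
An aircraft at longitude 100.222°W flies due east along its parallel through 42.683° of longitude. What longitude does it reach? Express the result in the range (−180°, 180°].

Start at -100.222°; shift +42.683° → -57.539°.
-57.539° already lies in (−180°, 180°].

57.539°W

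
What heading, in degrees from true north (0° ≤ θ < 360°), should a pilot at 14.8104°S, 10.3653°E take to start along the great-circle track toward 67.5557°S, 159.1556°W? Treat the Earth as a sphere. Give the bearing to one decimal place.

184.0°

Δλ = -159.1556 − 10.3653 = -169.5209°.
θ = atan2( sin Δλ · cos φ₂ , cos φ₁ · sin φ₂ − sin φ₁ · cos φ₂ · cos Δλ )
  = atan2(-0.06944, -0.98951) = -175.986° → normalised to [0°, 360°): 184.014°.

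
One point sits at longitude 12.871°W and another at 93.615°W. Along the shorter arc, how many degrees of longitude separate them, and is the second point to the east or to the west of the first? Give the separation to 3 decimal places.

Raw difference: -93.615 − -12.871 = -80.744°.
Normalise into (−180°, 180°]: -80.744° stays -80.744°.
Negative ⇒ the second point lies to the west; separation 80.744°.

80.744° west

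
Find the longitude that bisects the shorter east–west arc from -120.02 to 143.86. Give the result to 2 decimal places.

-168.08°

Signed shortest Δλ from -120.02° to +143.86° is -96.12°.
Midpoint longitude = -120.02° + (-96.12°)/2 = -120.02° − 48.06° = -168.08°.
(The naïve average (-120.02 + +143.86)/2 = 11.92° is on the wrong side of the globe.)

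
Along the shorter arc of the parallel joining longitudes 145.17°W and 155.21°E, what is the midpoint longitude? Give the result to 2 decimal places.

174.98°W

Signed shortest Δλ from -145.17° to +155.21° is -59.62°.
Midpoint longitude = -145.17° + (-59.62°)/2 = -145.17° − 29.81° = -174.98°.
(The naïve average (-145.17 + +155.21)/2 = 5.02° is on the wrong side of the globe.)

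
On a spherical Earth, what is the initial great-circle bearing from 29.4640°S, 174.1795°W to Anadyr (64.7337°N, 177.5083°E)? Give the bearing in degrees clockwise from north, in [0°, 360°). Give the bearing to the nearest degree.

356°

Δλ = 177.5083 − -174.1795 = 351.6878°; wrapped into (−180°, 180°]: -8.3122°.
θ = atan2( sin Δλ · cos φ₂ , cos φ₁ · sin φ₂ − sin φ₁ · cos φ₂ · cos Δλ )
  = atan2(-0.06170, 0.99511) = -3.548° → normalised to [0°, 360°): 356.452°.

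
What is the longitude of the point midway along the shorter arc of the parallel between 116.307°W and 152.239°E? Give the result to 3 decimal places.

Signed shortest Δλ from -116.307° to +152.239° is -91.454°.
Midpoint longitude = -116.307° + (-91.454°)/2 = -116.307° − 45.727° = -162.034°.
(The naïve average (-116.307 + +152.239)/2 = 17.966° is on the wrong side of the globe.)

162.034°W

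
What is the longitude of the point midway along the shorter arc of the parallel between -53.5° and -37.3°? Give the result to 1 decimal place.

Signed shortest Δλ from -53.5° to -37.3° is +16.2°.
Midpoint longitude = -53.5° + (+16.2°)/2 = -53.5° + 8.1° = -45.4°.

-45.4°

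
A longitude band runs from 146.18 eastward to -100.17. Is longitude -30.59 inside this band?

Band width going east from +146.18° to -100.17°: ((-100.17 − 146.18) mod 360) = 113.65°.
Offset of -30.59° east of the west edge: ((-30.59 − 146.18) mod 360) = 183.23°.
183.23° > 113.65° ⇒ outside.

No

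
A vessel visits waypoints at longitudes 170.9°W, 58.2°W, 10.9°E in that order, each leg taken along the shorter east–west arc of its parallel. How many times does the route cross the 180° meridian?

0

Leg 1: -170.9° → -58.2°, shortest Δλ = 112.7° (east) — does not cross 180°.
Leg 2: -58.2° → +10.9°, shortest Δλ = 69.1° (east) — does not cross 180°.
Total crossings: 0.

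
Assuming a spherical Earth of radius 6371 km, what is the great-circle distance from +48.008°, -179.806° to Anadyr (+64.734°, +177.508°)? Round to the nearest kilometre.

Δλ = 177.508 − -179.806 = 357.314°; wrapped into (−180°, 180°]: -2.686°.
Δφ = 64.734 − 48.008 = 16.726°.
a = sin²(Δφ/2) + cos φ₁ · cos φ₂ · sin²(Δλ/2) = 0.021311.
c = 2·atan2(√a, √(1−a)) = 0.29301 rad → d = 6371·c ≈ 1866.78 km.

1867 km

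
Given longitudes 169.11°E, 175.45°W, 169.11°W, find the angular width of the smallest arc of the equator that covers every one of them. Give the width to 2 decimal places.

21.78°

Sort the longitudes: -175.45°, -169.11°, +169.11°.
Eastward gaps between consecutive values (wrapping around): 6.34°, 338.22°, 15.44°.
Largest gap = 338.22° ⇒ minimal covering band is its complement: 360° − 338.22° = 21.78°.
Band runs from +169.11° eastward to -169.11°, crossing the antimeridian.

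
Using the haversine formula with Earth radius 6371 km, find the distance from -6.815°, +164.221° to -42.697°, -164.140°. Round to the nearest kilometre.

5052 km

Δλ = -164.140 − 164.221 = -328.361°; wrapped into (−180°, 180°]: 31.639°.
Δφ = -42.697 − -6.815 = -35.882°.
a = sin²(Δφ/2) + cos φ₁ · cos φ₂ · sin²(Δλ/2) = 0.149119.
c = 2·atan2(√a, √(1−a)) = 0.79293 rad → d = 6371·c ≈ 5051.75 km.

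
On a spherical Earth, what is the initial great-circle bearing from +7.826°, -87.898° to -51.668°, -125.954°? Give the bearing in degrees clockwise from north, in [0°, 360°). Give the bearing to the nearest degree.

Δλ = -125.954 − -87.898 = -38.056°.
θ = atan2( sin Δλ · cos φ₂ , cos φ₁ · sin φ₂ − sin φ₁ · cos φ₂ · cos Δλ )
  = atan2(-0.38232, -0.84362) = -155.620° → normalised to [0°, 360°): 204.380°.

204°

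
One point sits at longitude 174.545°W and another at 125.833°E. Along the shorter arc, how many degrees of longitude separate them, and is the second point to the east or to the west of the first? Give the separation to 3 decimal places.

59.622° west

Raw difference: 125.833 − -174.545 = 300.378°.
Normalise into (−180°, 180°]: 300.378° − 360° = -59.622°.
Negative ⇒ the second point lies to the west; separation 59.622°.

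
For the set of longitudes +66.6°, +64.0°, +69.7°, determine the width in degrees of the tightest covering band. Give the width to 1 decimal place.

5.7°

Sort the longitudes: +64.0°, +66.6°, +69.7°.
Eastward gaps between consecutive values (wrapping around): 2.6°, 3.1°, 354.3°.
Largest gap = 354.3° ⇒ minimal covering band is its complement: 360° − 354.3° = 5.7°.
Band runs from +64.0° eastward to +69.7°.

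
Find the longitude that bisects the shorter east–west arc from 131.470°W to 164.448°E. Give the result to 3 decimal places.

Signed shortest Δλ from -131.470° to +164.448° is -64.082°.
Midpoint longitude = -131.470° + (-64.082°)/2 = -131.470° − 32.041° = -163.511°.
(The naïve average (-131.470 + +164.448)/2 = 16.489° is on the wrong side of the globe.)

163.511°W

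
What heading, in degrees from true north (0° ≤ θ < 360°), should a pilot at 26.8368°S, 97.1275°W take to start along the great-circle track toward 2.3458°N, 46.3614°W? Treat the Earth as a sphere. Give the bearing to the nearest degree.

67°

Δλ = -46.3614 − -97.1275 = 50.7661°.
θ = atan2( sin Δλ · cos φ₂ , cos φ₁ · sin φ₂ − sin φ₁ · cos φ₂ · cos Δλ )
  = atan2(0.77392, 0.32182) = 67.421° → normalised to [0°, 360°): 67.421°.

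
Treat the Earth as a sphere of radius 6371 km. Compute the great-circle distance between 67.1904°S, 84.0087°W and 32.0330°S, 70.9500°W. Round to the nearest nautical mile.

2161 nmi

Δλ = -70.9500 − -84.0087 = 13.0587°.
Δφ = -32.0330 − -67.1904 = 35.1574°.
a = sin²(Δφ/2) + cos φ₁ · cos φ₂ · sin²(Δλ/2) = 0.095463.
c = 2·atan2(√a, √(1−a)) = 0.62822 rad → d = 6371·c ≈ 4002.40 km ≈ 2161.12 nmi.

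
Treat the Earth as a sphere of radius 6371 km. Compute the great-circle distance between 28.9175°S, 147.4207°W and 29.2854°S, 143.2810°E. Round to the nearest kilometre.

Δλ = 143.2810 − -147.4207 = 290.7017°; wrapped into (−180°, 180°]: -69.2983°.
Δφ = -29.2854 − -28.9175 = -0.3679°.
a = sin²(Δφ/2) + cos φ₁ · cos φ₂ · sin²(Δλ/2) = 0.246793.
c = 2·atan2(√a, √(1−a)) = 1.03978 rad → d = 6371·c ≈ 6624.41 km.

6624 km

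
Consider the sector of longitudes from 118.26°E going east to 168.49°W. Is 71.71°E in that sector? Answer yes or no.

Band width going east from +118.26° to -168.49°: ((-168.49 − 118.26) mod 360) = 73.25°.
Offset of +71.71° east of the west edge: ((71.71 − 118.26) mod 360) = 313.45°.
313.45° > 73.25° ⇒ outside.

No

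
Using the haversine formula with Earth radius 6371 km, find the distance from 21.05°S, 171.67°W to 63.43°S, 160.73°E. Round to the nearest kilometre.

Δλ = 160.73 − -171.67 = 332.40°; wrapped into (−180°, 180°]: -27.60°.
Δφ = -63.43 − -21.05 = -42.38°.
a = sin²(Δφ/2) + cos φ₁ · cos φ₂ · sin²(Δλ/2) = 0.154406.
c = 2·atan2(√a, √(1−a)) = 0.80767 rad → d = 6371·c ≈ 5145.64 km.

5146 km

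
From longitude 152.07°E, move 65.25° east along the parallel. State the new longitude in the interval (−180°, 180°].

142.68°W

Start at +152.07°; shift +65.25° → +217.32°.
+217.32° lies outside (−180°, 180°]; subtract 360° → -142.68°.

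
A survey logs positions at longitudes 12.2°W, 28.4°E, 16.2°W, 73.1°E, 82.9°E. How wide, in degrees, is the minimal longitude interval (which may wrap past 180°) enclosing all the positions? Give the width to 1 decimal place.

Sort the longitudes: -16.2°, -12.2°, +28.4°, +73.1°, +82.9°.
Eastward gaps between consecutive values (wrapping around): 4.0°, 40.6°, 44.7°, 9.8°, 260.9°.
Largest gap = 260.9° ⇒ minimal covering band is its complement: 360° − 260.9° = 99.1°.
Band runs from -16.2° eastward to +82.9°.

99.1°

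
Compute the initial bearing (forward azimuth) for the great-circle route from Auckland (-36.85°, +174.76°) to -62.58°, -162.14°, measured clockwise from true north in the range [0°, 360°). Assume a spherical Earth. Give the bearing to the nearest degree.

158°

Δλ = -162.14 − 174.76 = -336.90°; wrapped into (−180°, 180°]: 23.10°.
θ = atan2( sin Δλ · cos φ₂ , cos φ₁ · sin φ₂ − sin φ₁ · cos φ₂ · cos Δλ )
  = atan2(0.18068, -0.45627) = 158.397° → normalised to [0°, 360°): 158.397°.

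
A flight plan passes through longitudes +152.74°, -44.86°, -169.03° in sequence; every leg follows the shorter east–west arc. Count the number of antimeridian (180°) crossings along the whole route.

Leg 1: +152.74° → -44.86°, shortest Δλ = 162.4° (east) — crosses 180°.
Leg 2: -44.86° → -169.03°, shortest Δλ = -124.17° (west) — does not cross 180°.
Total crossings: 1.

1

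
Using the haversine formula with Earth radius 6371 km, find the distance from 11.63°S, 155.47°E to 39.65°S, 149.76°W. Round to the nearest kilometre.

6192 km

Δλ = -149.76 − 155.47 = -305.23°; wrapped into (−180°, 180°]: 54.77°.
Δφ = -39.65 − -11.63 = -28.02°.
a = sin²(Δφ/2) + cos φ₁ · cos φ₂ · sin²(Δλ/2) = 0.218164.
c = 2·atan2(√a, √(1−a)) = 0.97197 rad → d = 6371·c ≈ 6192.42 km.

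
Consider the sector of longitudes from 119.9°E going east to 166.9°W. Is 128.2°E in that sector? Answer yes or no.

Band width going east from +119.9° to -166.9°: ((-166.9 − 119.9) mod 360) = 73.2°.
Offset of +128.2° east of the west edge: ((128.2 − 119.9) mod 360) = 8.3°.
8.3° ≤ 73.2° ⇒ inside.

Yes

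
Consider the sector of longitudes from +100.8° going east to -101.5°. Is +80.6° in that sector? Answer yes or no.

Band width going east from +100.8° to -101.5°: ((-101.5 − 100.8) mod 360) = 157.7°.
Offset of +80.6° east of the west edge: ((80.6 − 100.8) mod 360) = 339.8°.
339.8° > 157.7° ⇒ outside.

No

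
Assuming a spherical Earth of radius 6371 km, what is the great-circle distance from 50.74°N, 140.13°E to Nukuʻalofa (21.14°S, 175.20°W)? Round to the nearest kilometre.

9109 km

Δλ = -175.20 − 140.13 = -315.33°; wrapped into (−180°, 180°]: 44.67°.
Δφ = -21.14 − 50.74 = -71.88°.
a = sin²(Δφ/2) + cos φ₁ · cos φ₂ · sin²(Δλ/2) = 0.429738.
c = 2·atan2(√a, √(1−a)) = 1.42981 rad → d = 6371·c ≈ 9109.29 km.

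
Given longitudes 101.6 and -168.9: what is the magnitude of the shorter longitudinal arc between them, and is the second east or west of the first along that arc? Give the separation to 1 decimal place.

Raw difference: -168.9 − 101.6 = -270.5°.
Normalise into (−180°, 180°]: -270.5° + 360° = 89.5°.
Positive ⇒ the second point lies to the east; separation 89.5°.

89.5° east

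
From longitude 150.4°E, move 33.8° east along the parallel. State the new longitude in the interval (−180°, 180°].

175.8°W

Start at +150.4°; shift +33.8° → +184.2°.
+184.2° lies outside (−180°, 180°]; subtract 360° → -175.8°.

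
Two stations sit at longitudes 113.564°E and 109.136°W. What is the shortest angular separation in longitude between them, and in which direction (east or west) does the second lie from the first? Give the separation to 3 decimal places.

Raw difference: -109.136 − 113.564 = -222.7°.
Normalise into (−180°, 180°]: -222.7° + 360° = 137.3°.
Positive ⇒ the second point lies to the east; separation 137.300°.

137.300° east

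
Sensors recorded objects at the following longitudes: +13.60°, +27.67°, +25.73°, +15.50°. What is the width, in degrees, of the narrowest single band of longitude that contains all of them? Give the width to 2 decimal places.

Sort the longitudes: +13.60°, +15.50°, +25.73°, +27.67°.
Eastward gaps between consecutive values (wrapping around): 1.90°, 10.23°, 1.94°, 345.93°.
Largest gap = 345.93° ⇒ minimal covering band is its complement: 360° − 345.93° = 14.07°.
Band runs from +13.60° eastward to +27.67°.

14.07°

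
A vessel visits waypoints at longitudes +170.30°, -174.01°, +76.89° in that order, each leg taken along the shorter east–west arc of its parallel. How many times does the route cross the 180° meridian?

Leg 1: +170.30° → -174.01°, shortest Δλ = 15.69° (east) — crosses 180°.
Leg 2: -174.01° → +76.89°, shortest Δλ = -109.1° (west) — crosses 180°.
Total crossings: 2.

2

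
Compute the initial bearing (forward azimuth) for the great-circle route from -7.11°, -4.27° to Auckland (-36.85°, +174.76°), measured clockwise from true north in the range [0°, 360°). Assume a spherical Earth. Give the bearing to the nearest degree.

Δλ = 174.76 − -4.27 = 179.03°.
θ = atan2( sin Δλ · cos φ₂ , cos φ₁ · sin φ₂ − sin φ₁ · cos φ₂ · cos Δλ )
  = atan2(0.01355, -0.69414) = 178.882° → normalised to [0°, 360°): 178.882°.

179°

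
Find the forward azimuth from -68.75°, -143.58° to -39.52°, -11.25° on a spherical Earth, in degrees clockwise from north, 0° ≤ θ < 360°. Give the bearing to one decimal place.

141.4°

Δλ = -11.25 − -143.58 = 132.33°.
θ = atan2( sin Δλ · cos φ₂ , cos φ₁ · sin φ₂ − sin φ₁ · cos φ₂ · cos Δλ )
  = atan2(0.57028, -0.71478) = 141.416° → normalised to [0°, 360°): 141.416°.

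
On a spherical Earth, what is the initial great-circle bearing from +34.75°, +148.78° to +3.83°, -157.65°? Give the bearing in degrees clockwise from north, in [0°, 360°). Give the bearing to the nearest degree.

Δλ = -157.65 − 148.78 = -306.43°; wrapped into (−180°, 180°]: 53.57°.
θ = atan2( sin Δλ · cos φ₂ , cos φ₁ · sin φ₂ − sin φ₁ · cos φ₂ · cos Δλ )
  = atan2(0.80279, -0.28285) = 109.409° → normalised to [0°, 360°): 109.409°.

109°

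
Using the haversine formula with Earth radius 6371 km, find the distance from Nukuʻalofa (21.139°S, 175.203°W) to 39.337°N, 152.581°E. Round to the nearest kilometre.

Δλ = 152.581 − -175.203 = 327.784°; wrapped into (−180°, 180°]: -32.216°.
Δφ = 39.337 − -21.139 = 60.476°.
a = sin²(Δφ/2) + cos φ₁ · cos φ₂ · sin²(Δλ/2) = 0.309137.
c = 2·atan2(√a, √(1−a)) = 1.17913 rad → d = 6371·c ≈ 7512.25 km.

7512 km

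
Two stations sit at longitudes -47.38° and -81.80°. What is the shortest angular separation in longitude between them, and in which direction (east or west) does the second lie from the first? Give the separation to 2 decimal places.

Raw difference: -81.80 − -47.38 = -34.42°.
Normalise into (−180°, 180°]: -34.42° stays -34.42°.
Negative ⇒ the second point lies to the west; separation 34.42°.

34.42° west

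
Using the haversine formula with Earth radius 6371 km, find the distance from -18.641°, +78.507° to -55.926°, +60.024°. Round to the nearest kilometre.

4426 km

Δλ = 60.024 − 78.507 = -18.483°.
Δφ = -55.926 − -18.641 = -37.285°.
a = sin²(Δφ/2) + cos φ₁ · cos φ₂ · sin²(Δλ/2) = 0.115876.
c = 2·atan2(√a, √(1−a)) = 0.69470 rad → d = 6371·c ≈ 4425.91 km.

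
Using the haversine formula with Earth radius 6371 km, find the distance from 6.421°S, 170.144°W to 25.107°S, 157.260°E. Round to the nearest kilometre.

4040 km

Δλ = 157.260 − -170.144 = 327.404°; wrapped into (−180°, 180°]: -32.596°.
Δφ = -25.107 − -6.421 = -18.686°.
a = sin²(Δφ/2) + cos φ₁ · cos φ₂ · sin²(Δλ/2) = 0.097222.
c = 2·atan2(√a, √(1−a)) = 0.63418 rad → d = 6371·c ≈ 4040.39 km.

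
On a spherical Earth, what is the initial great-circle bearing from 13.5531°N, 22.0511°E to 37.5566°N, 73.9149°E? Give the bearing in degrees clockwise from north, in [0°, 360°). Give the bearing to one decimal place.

52.5°

Δλ = 73.9149 − 22.0511 = 51.8638°.
θ = atan2( sin Δλ · cos φ₂ , cos φ₁ · sin φ₂ − sin φ₁ · cos φ₂ · cos Δλ )
  = atan2(0.62353, 0.47785) = 52.535° → normalised to [0°, 360°): 52.535°.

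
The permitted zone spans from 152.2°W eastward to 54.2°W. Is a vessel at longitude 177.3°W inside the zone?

No

Band width going east from -152.2° to -54.2°: ((-54.2 − -152.2) mod 360) = 98.0°.
Offset of -177.3° east of the west edge: ((-177.3 − -152.2) mod 360) = 334.9°.
334.9° > 98.0° ⇒ outside.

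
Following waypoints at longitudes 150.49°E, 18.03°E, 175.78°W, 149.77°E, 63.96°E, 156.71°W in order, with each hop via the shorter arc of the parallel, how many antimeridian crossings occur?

Leg 1: +150.49° → +18.03°, shortest Δλ = -132.46° (west) — does not cross 180°.
Leg 2: +18.03° → -175.78°, shortest Δλ = 166.19° (east) — crosses 180°.
Leg 3: -175.78° → +149.77°, shortest Δλ = -34.45° (west) — crosses 180°.
Leg 4: +149.77° → +63.96°, shortest Δλ = -85.81° (west) — does not cross 180°.
Leg 5: +63.96° → -156.71°, shortest Δλ = 139.33° (east) — crosses 180°.
Total crossings: 3.

3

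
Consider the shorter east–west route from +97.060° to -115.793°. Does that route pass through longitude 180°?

Naïve |-115.793 − 97.060| = 212.853° > 180°, so the shorter arc goes the other way round — across 180°.
Signed shortest Δλ = ((-115.793 − 97.060 + 180) mod 360) − 180 = 147.147°.
Going east by 147.147° from +97.060° passes through 180° before reaching -115.793°.

Yes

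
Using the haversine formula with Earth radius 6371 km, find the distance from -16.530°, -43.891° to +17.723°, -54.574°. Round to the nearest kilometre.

3984 km

Δλ = -54.574 − -43.891 = -10.683°.
Δφ = 17.723 − -16.530 = 34.253°.
a = sin²(Δφ/2) + cos φ₁ · cos φ₂ · sin²(Δλ/2) = 0.094633.
c = 2·atan2(√a, √(1−a)) = 0.62539 rad → d = 6371·c ≈ 3984.38 km.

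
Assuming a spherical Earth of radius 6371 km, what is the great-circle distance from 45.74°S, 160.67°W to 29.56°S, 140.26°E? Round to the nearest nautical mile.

2899 nmi

Δλ = 140.26 − -160.67 = 300.93°; wrapped into (−180°, 180°]: -59.07°.
Δφ = -29.56 − -45.74 = 16.18°.
a = sin²(Δφ/2) + cos φ₁ · cos φ₂ · sin²(Δλ/2) = 0.167326.
c = 2·atan2(√a, √(1−a)) = 0.84284 rad → d = 6371·c ≈ 5369.72 km ≈ 2899.42 nmi.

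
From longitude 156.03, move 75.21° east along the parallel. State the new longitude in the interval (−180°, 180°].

Start at +156.03°; shift +75.21° → +231.24°.
+231.24° lies outside (−180°, 180°]; subtract 360° → -128.76°.

-128.76°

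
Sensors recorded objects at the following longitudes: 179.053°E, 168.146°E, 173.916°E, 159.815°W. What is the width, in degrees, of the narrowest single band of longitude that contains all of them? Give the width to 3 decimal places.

32.039°

Sort the longitudes: -159.815°, +168.146°, +173.916°, +179.053°.
Eastward gaps between consecutive values (wrapping around): 327.961°, 5.770°, 5.137°, 21.132°.
Largest gap = 327.961° ⇒ minimal covering band is its complement: 360° − 327.961° = 32.039°.
Band runs from +168.146° eastward to -159.815°, crossing the antimeridian.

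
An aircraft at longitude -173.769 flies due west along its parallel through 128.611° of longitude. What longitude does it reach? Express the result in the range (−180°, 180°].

+57.620°

Start at -173.769°; shift −128.611° → -302.380°.
-302.380° lies outside (−180°, 180°]; add 360° → +57.620°.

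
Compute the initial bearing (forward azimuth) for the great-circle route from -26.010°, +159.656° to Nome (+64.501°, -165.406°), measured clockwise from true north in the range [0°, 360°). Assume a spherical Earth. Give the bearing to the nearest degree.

Δλ = -165.406 − 159.656 = -325.062°; wrapped into (−180°, 180°]: 34.938°.
θ = atan2( sin Δλ · cos φ₂ , cos φ₁ · sin φ₂ − sin φ₁ · cos φ₂ · cos Δλ )
  = atan2(0.24654, 0.96594) = 14.318° → normalised to [0°, 360°): 14.318°.

14°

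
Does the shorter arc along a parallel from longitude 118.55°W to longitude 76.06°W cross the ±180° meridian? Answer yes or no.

Signed shortest Δλ = ((-76.06 − -118.55 + 180) mod 360) − 180 = 42.49°.
Going east by 42.49° from -118.55° reaches -76.06° without touching 180°.

No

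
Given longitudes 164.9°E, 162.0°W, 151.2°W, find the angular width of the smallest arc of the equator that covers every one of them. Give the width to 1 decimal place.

Sort the longitudes: -162.0°, -151.2°, +164.9°.
Eastward gaps between consecutive values (wrapping around): 10.8°, 316.1°, 33.1°.
Largest gap = 316.1° ⇒ minimal covering band is its complement: 360° − 316.1° = 43.9°.
Band runs from +164.9° eastward to -151.2°, crossing the antimeridian.

43.9°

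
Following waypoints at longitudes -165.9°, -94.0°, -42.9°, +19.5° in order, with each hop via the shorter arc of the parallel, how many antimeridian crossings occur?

0

Leg 1: -165.9° → -94.0°, shortest Δλ = 71.9° (east) — does not cross 180°.
Leg 2: -94.0° → -42.9°, shortest Δλ = 51.1° (east) — does not cross 180°.
Leg 3: -42.9° → +19.5°, shortest Δλ = 62.4° (east) — does not cross 180°.
Total crossings: 0.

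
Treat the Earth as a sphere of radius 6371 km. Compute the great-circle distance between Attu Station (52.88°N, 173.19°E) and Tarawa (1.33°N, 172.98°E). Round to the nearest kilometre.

5732 km

Δλ = 172.98 − 173.19 = -0.21°.
Δφ = 1.33 − 52.88 = -51.55°.
a = sin²(Δφ/2) + cos φ₁ · cos φ₂ · sin²(Δλ/2) = 0.189086.
c = 2·atan2(√a, √(1−a)) = 0.89972 rad → d = 6371·c ≈ 5732.13 km.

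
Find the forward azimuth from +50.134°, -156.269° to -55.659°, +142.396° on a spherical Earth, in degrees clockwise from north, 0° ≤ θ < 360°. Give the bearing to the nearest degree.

214°

Δλ = 142.396 − -156.269 = 298.665°; wrapped into (−180°, 180°]: -61.335°.
θ = atan2( sin Δλ · cos φ₂ , cos φ₁ · sin φ₂ − sin φ₁ · cos φ₂ · cos Δλ )
  = atan2(-0.49498, -0.73696) = -146.113° → normalised to [0°, 360°): 213.887°.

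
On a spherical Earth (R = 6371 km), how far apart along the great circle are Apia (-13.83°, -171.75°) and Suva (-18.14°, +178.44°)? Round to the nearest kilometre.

Δλ = 178.44 − -171.75 = 350.19°; wrapped into (−180°, 180°]: -9.81°.
Δφ = -18.14 − -13.83 = -4.31°.
a = sin²(Δφ/2) + cos φ₁ · cos φ₂ · sin²(Δλ/2) = 0.008160.
c = 2·atan2(√a, √(1−a)) = 0.18091 rad → d = 6371·c ≈ 1152.60 km.

1153 km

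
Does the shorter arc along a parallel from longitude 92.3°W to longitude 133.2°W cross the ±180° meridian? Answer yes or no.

No

Signed shortest Δλ = ((-133.2 − -92.3 + 180) mod 360) − 180 = -40.9°.
Going west by 40.9° from -92.3° reaches -133.2° without touching 180°.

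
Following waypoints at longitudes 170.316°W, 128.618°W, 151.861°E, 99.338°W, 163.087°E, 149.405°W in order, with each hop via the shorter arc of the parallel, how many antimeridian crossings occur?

4

Leg 1: -170.316° → -128.618°, shortest Δλ = 41.698° (east) — does not cross 180°.
Leg 2: -128.618° → +151.861°, shortest Δλ = -79.521° (west) — crosses 180°.
Leg 3: +151.861° → -99.338°, shortest Δλ = 108.801° (east) — crosses 180°.
Leg 4: -99.338° → +163.087°, shortest Δλ = -97.575° (west) — crosses 180°.
Leg 5: +163.087° → -149.405°, shortest Δλ = 47.508° (east) — crosses 180°.
Total crossings: 4.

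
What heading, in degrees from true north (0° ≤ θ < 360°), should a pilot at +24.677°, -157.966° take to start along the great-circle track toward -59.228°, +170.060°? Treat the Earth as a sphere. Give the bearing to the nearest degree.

196°

Δλ = 170.060 − -157.966 = 328.026°; wrapped into (−180°, 180°]: -31.974°.
θ = atan2( sin Δλ · cos φ₂ , cos φ₁ · sin φ₂ − sin φ₁ · cos φ₂ · cos Δλ )
  = atan2(-0.27092, -0.96194) = -164.271° → normalised to [0°, 360°): 195.729°.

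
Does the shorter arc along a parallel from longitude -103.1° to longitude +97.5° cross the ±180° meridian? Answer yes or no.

Naïve |97.5 − -103.1| = 200.6° > 180°, so the shorter arc goes the other way round — across 180°.
Signed shortest Δλ = ((97.5 − -103.1 + 180) mod 360) − 180 = -159.4°.
Going west by 159.4° from -103.1° passes through 180° before reaching +97.5°.

Yes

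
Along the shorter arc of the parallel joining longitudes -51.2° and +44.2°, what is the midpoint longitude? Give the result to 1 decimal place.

-3.5°

Signed shortest Δλ from -51.2° to +44.2° is +95.4°.
Midpoint longitude = -51.2° + (+95.4°)/2 = -51.2° + 47.7° = -3.5°.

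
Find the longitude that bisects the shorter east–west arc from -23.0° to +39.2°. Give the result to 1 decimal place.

+8.1°

Signed shortest Δλ from -23.0° to +39.2° is +62.2°.
Midpoint longitude = -23.0° + (+62.2°)/2 = -23.0° + 31.1° = +8.1°.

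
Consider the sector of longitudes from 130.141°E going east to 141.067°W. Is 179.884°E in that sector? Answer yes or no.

Yes

Band width going east from +130.141° to -141.067°: ((-141.067 − 130.141) mod 360) = 88.792°.
Offset of +179.884° east of the west edge: ((179.884 − 130.141) mod 360) = 49.743°.
49.743° ≤ 88.792° ⇒ inside.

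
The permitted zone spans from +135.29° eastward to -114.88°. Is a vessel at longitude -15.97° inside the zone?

No

Band width going east from +135.29° to -114.88°: ((-114.88 − 135.29) mod 360) = 109.83°.
Offset of -15.97° east of the west edge: ((-15.97 − 135.29) mod 360) = 208.74°.
208.74° > 109.83° ⇒ outside.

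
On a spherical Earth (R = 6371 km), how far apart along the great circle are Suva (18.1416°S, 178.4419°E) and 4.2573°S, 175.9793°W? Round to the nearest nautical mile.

Δλ = -175.9793 − 178.4419 = -354.4212°; wrapped into (−180°, 180°]: 5.5788°.
Δφ = -4.2573 − -18.1416 = 13.8843°.
a = sin²(Δφ/2) + cos φ₁ · cos φ₂ · sin²(Δλ/2) = 0.016853.
c = 2·atan2(√a, √(1−a)) = 0.26037 rad → d = 6371·c ≈ 1658.85 km ≈ 895.71 nmi.

896 nmi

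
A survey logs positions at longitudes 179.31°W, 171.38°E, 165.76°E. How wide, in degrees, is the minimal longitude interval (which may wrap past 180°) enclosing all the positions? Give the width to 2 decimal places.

Sort the longitudes: -179.31°, +165.76°, +171.38°.
Eastward gaps between consecutive values (wrapping around): 345.07°, 5.62°, 9.31°.
Largest gap = 345.07° ⇒ minimal covering band is its complement: 360° − 345.07° = 14.93°.
Band runs from +165.76° eastward to -179.31°, crossing the antimeridian.

14.93°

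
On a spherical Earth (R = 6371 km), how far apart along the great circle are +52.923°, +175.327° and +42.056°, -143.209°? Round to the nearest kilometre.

3286 km

Δλ = -143.209 − 175.327 = -318.536°; wrapped into (−180°, 180°]: 41.464°.
Δφ = 42.056 − 52.923 = -10.867°.
a = sin²(Δφ/2) + cos φ₁ · cos φ₂ · sin²(Δλ/2) = 0.065062.
c = 2·atan2(√a, √(1−a)) = 0.51584 rad → d = 6371·c ≈ 3286.44 km.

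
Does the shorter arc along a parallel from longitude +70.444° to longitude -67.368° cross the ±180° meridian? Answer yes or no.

No

Signed shortest Δλ = ((-67.368 − 70.444 + 180) mod 360) − 180 = -137.812°.
Going west by 137.812° from +70.444° reaches -67.368° without touching 180°.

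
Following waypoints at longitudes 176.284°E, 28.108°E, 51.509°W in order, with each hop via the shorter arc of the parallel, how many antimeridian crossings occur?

Leg 1: +176.284° → +28.108°, shortest Δλ = -148.176° (west) — does not cross 180°.
Leg 2: +28.108° → -51.509°, shortest Δλ = -79.617° (west) — does not cross 180°.
Total crossings: 0.

0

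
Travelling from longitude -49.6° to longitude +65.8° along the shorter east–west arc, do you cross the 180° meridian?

Signed shortest Δλ = ((65.8 − -49.6 + 180) mod 360) − 180 = 115.4°.
Going east by 115.4° from -49.6° reaches +65.8° without touching 180°.

No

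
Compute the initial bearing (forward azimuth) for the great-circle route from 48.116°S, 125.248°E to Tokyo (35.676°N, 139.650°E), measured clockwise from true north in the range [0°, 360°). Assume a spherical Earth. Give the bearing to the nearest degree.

12°

Δλ = 139.650 − 125.248 = 14.402°.
θ = atan2( sin Δλ · cos φ₂ , cos φ₁ · sin φ₂ − sin φ₁ · cos φ₂ · cos Δλ )
  = atan2(0.20205, 0.97513) = 11.706° → normalised to [0°, 360°): 11.706°.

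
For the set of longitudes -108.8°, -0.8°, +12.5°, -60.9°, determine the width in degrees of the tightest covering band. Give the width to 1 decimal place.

121.3°

Sort the longitudes: -108.8°, -60.9°, -0.8°, +12.5°.
Eastward gaps between consecutive values (wrapping around): 47.9°, 60.1°, 13.3°, 238.7°.
Largest gap = 238.7° ⇒ minimal covering band is its complement: 360° − 238.7° = 121.3°.
Band runs from -108.8° eastward to +12.5°.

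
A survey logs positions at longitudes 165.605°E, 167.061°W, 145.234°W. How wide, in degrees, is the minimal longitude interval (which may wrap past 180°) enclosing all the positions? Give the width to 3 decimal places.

49.161°

Sort the longitudes: -167.061°, -145.234°, +165.605°.
Eastward gaps between consecutive values (wrapping around): 21.827°, 310.839°, 27.334°.
Largest gap = 310.839° ⇒ minimal covering band is its complement: 360° − 310.839° = 49.161°.
Band runs from +165.605° eastward to -145.234°, crossing the antimeridian.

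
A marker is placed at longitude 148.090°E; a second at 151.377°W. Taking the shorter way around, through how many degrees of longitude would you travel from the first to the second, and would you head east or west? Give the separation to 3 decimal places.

Raw difference: -151.377 − 148.090 = -299.467°.
Normalise into (−180°, 180°]: -299.467° + 360° = 60.533°.
Positive ⇒ the second point lies to the east; separation 60.533°.

60.533° east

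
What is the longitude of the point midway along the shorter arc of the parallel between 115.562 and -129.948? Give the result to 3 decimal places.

Signed shortest Δλ from +115.562° to -129.948° is +114.490°.
Midpoint longitude = +115.562° + (+114.490°)/2 = +115.562° + 57.245° = +172.807°.
(The naïve average (+115.562 + -129.948)/2 = -7.193° is on the wrong side of the globe.)

+172.807°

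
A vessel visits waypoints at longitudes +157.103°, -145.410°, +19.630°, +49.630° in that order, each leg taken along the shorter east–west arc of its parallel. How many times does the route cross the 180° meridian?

Leg 1: +157.103° → -145.410°, shortest Δλ = 57.487° (east) — crosses 180°.
Leg 2: -145.410° → +19.630°, shortest Δλ = 165.04° (east) — does not cross 180°.
Leg 3: +19.630° → +49.630°, shortest Δλ = 30.0° (east) — does not cross 180°.
Total crossings: 1.

1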